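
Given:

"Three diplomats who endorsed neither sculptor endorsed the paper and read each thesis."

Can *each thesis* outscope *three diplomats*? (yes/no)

No

The target quantifier *each thesis* is part of one conjunct of the coordinate structure (*read each thesis*).
Asymmetric QR out of one conjunct violates the Coordinate Structure Constraint.
So the wide-scope reading for *each thesis* is blocked.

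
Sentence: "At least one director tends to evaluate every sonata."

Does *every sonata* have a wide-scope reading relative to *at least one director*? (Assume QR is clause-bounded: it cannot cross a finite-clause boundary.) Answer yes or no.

*every sonata* is inside a raising infinitive, which is transparent to QR (no CP barrier), so it behaves as a matrix argument.
Since no island is crossed, the inverse ordering is licensed alongside surface scope.
The sentence is scopally ambiguous between *at least one director* > *every sonata* and *every sonata* > *at least one director*.

Yes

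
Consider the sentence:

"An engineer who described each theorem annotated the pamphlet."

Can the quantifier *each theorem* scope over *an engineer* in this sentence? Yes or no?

No

*each theorem* sits inside the relative clause *who described each theorem*.
A relative clause is a scope island — quantifier raising cannot cross its boundary.
The inverse ordering *each theorem* > *an engineer* is therefore underivable.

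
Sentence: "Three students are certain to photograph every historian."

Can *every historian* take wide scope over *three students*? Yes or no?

Raising constructions are monoclausal for scope purposes; *every historian* is not separated from *three students* by any island.
Ordinary QR to a clause-peripheral position gives the wide-scope LF for the lower DP.

Yes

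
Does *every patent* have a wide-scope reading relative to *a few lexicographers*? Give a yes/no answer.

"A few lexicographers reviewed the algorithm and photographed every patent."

*every patent* occurs within one conjunct of the coordinate structure (*photographed every patent*).
A quantifier cannot raise out of one conjunct of a coordination across the whole coordinate structure — the CSC applies to QR.
*every patent* is confined to the island and cannot take scope over *a few lexicographers*.

No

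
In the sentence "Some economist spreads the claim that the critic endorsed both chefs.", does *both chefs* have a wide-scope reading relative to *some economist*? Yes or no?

*both chefs* sits inside the complex NP *the claim that the critic endorsed both chefs*.
A that-clause complement to a noun is an island; QR cannot cross the NP boundary.
*both chefs* is confined to the island and cannot take scope over *some economist*.
(Only the surface reading survives: one fixed economist with respect to all the relevant chefs.)

No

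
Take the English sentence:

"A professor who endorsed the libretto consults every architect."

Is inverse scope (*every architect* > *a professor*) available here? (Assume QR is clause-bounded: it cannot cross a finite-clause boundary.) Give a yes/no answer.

Yes

*every architect* is a matrix argument; only *a professor* is modified by the relative clause *who endorsed the libretto*, so the RC island is irrelevant to the target quantifier.
With no island boundary between them, the object can take inverse scope over the subject via ordinary QR within the clause.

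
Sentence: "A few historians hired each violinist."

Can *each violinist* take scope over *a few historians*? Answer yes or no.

*each violinist* is the matrix object and *a few historians* the matrix subject; the two are clausemates.
No island intervenes, so both surface and inverse scope are derivable.

Yes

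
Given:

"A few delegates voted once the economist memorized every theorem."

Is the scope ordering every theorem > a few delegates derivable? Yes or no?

The target quantifier *every theorem* is part of the adjunct clause *once the economist memorized every theorem*.
Scope out of an adjunct clause is unavailable: QR respects the adjunct-island constraint.
The inverse ordering *every theorem* > *a few delegates* is therefore underivable.

No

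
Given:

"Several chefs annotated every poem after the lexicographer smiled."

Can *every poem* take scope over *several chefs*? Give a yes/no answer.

Yes

Neither queried DP is inside the adjunct, so the adjunct-island constraint does not apply.
Since no island is crossed, the inverse ordering is licensed alongside surface scope.
Both orderings are possible: *several chefs* > *every poem* and *every poem* > *several chefs*.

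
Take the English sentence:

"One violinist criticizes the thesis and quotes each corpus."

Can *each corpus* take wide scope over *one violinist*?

No

Structurally, *each corpus* is inside one conjunct of the coordinate structure (*quotes each corpus*).
Coordinate structures are islands for non-across-the-board movement, QR included.
*each corpus* is confined to the island and cannot take scope over *one violinist*.
(Only the surface reading survives: one fixed violinist with respect to all the relevant corpora.)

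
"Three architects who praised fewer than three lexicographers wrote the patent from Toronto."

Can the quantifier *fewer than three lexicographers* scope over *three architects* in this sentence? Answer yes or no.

*fewer than three lexicographers* sits inside the relative clause *who praised fewer than three lexicographers*.
Relative clauses block scope extraction: QR cannot target a position outside the modified NP.
So the wide-scope reading for *fewer than three lexicographers* is blocked.

No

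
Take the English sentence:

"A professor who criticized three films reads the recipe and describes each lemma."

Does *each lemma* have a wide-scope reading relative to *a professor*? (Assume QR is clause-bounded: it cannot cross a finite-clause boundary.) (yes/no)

The target quantifier *each lemma* is part of one conjunct of the coordinate structure (*describes each lemma*).
QR out of a conjunct would have to apply non-ATB, which the CSC forbids.
Hence only narrow scope for *each lemma* (under *a professor*) survives.

No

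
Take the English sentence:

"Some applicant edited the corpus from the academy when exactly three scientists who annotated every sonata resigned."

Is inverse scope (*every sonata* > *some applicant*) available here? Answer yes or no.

No

The target quantifier *every sonata* is part of the relative clause *who annotated every sonata*, which is itself inside the adjunct *when exactly three scientists who annotated every sonata resigned*.
Two island boundaries intervene — the relative clause and the adjunct. Either alone would block QR.
The inverse ordering *every sonata* > *some applicant* is therefore underivable.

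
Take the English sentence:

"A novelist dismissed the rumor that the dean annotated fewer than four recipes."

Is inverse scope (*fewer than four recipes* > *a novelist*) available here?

*fewer than four recipes* sits inside the complex NP *the rumor that the dean annotated fewer than four recipes*.
Noun-complement clauses are scope islands (the Complex NP Constraint): a quantifier inside one cannot scope into the matrix.
So *fewer than four recipes* cannot raise high enough to outscope *a novelist*; only the surface ordering *a novelist* > *fewer than four recipes* is available.

No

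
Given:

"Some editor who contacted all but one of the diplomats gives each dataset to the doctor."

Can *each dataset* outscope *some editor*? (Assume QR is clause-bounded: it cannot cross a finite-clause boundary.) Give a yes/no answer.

*each dataset* is a matrix argument; only *some editor* is modified by the relative clause *who contacted all but one of the diplomats*, so the RC island is irrelevant to the target quantifier.
With no island boundary between them, the object can take inverse scope over the subject via ordinary QR within the clause.

Yes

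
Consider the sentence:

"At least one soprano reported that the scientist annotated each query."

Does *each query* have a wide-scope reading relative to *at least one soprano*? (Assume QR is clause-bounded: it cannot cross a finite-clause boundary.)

*each query* sits inside the finite complement clause *that the scientist annotated each query*.
Under clause-bounded QR, a quantifier in an embedded finite clause cannot raise into the matrix clause.
So the wide-scope reading for *each query* is blocked.

No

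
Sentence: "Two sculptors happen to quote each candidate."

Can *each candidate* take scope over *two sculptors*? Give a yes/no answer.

The matrix predicate is a raising verb, whose infinitival complement is not a scope island — *each candidate* can QR into the matrix clause.
Clause-internal QR can adjoin the lower DP above the subject, yielding the inverse reading.
Both orderings are possible: *two sculptors* > *each candidate* and *each candidate* > *two sculptors*.

Yes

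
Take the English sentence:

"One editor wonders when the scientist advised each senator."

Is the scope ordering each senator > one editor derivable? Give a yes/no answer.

No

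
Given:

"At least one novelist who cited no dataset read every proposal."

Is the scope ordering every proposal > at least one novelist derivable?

Yes

The relative clause *who cited no dataset* modifies *at least one novelist*, but *every proposal* is not inside that relative clause — it is an argument of the matrix verb.
Since no island is crossed, the inverse ordering is licensed alongside surface scope.
Both orderings are possible: *at least one novelist* > *every proposal* and *every proposal* > *at least one novelist*.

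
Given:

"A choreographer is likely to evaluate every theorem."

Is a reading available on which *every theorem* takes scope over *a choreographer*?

*every theorem* is inside a raising infinitive, which is transparent to QR (no CP barrier), so it behaves as a matrix argument.
Ordinary QR to a clause-peripheral position gives the wide-scope LF for the lower DP.

Yes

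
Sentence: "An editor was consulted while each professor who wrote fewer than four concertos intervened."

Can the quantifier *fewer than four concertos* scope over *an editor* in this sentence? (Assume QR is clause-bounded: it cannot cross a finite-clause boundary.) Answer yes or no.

Structurally, *fewer than four concertos* is inside the relative clause *who wrote fewer than four concertos*, which is itself inside the adjunct *while each professor who wrote fewer than four concertos intervened*.
Even if one barrier were somehow void, the other would still block QR.
So *fewer than four concertos* cannot raise to a position above *an editor*.

No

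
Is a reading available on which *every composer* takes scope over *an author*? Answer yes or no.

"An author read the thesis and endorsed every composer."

*every composer* sits inside one conjunct of the coordinate structure (*endorsed every composer*).
QR out of a conjunct would have to apply non-ATB, which the CSC forbids.
Hence only narrow scope for *every composer* (under *an author*) survives.
(Only the surface reading survives: one fixed author with respect to all the relevant composers.)

No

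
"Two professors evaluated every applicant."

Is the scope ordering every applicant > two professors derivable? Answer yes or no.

Both DPs are arguments of the same predicate; there is no clause or island boundary between them.
Clause-internal QR can adjoin the lower DP above the subject, yielding the inverse reading.

Yes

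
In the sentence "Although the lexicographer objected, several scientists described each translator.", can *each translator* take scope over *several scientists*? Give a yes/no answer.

Yes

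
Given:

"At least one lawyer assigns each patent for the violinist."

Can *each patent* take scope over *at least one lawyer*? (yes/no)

*each patent* is the matrix object and *at least one lawyer* the matrix subject; the two are clausemates.
Nothing blocks QR of the lower DP to a position above the higher one, so inverse scope is available.
Both orderings are possible: *at least one lawyer* > *each patent* and *each patent* > *at least one lawyer*.

Yes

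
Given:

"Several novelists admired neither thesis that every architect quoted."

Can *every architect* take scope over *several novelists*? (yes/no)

No

*every architect* sits inside the relative clause *that every architect quoted* modifying *neither thesis*.
The relative clause forms an island for QR, so the quantifier is confined to the head noun's restrictor.
There is no licit LF on which *every architect* c-commands *several novelists*.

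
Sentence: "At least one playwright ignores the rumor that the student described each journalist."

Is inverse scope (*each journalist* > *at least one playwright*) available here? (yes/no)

Structurally, *each journalist* is inside the complex NP *the rumor that the student described each journalist*.
Noun-complement clauses are scope islands (the Complex NP Constraint): a quantifier inside one cannot scope into the matrix.
So *each journalist* cannot raise to a position above *at least one playwright*.

No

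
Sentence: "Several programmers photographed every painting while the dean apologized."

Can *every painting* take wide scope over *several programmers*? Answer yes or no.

Yes

*every painting* is a matrix argument; the adjunct is an island but the target quantifier is outside it.
With no island boundary between them, the object can take inverse scope over the subject via ordinary QR within the clause.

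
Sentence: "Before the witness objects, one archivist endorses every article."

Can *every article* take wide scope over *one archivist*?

Neither queried DP is inside the adjunct, so the adjunct-island constraint does not apply.
QR within a single clause is free, so the lower quantifier may take scope over the higher one.

Yes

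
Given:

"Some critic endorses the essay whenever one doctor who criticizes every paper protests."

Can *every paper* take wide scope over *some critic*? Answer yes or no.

No

Structurally, *every paper* is inside the relative clause *who criticizes every paper*, which is itself inside the adjunct *whenever one doctor who criticizes every paper protests*.
Nested islands: the RC island is itself inside an adjunct island, so wide scope is doubly excluded.
The inverse ordering *every paper* > *some critic* is therefore underivable.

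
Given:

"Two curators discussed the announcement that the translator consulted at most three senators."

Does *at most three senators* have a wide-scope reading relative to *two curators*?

No

*at most three senators* occurs within the complex NP *the announcement that the translator consulted at most three senators*.
Noun-complement clauses are scope islands (the Complex NP Constraint): a quantifier inside one cannot scope into the matrix.
Hence only narrow scope for *at most three senators* (under *two curators*) survives.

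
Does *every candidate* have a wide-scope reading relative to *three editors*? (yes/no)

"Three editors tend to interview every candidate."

Infinitival complements of raising predicates do not block QR; *every candidate* and *three editors* are effectively clausemates.
QR within a single clause is free, so the lower quantifier may take scope over the higher one.
Both orderings are possible: *three editors* > *every candidate* and *every candidate* > *three editors*.

Yes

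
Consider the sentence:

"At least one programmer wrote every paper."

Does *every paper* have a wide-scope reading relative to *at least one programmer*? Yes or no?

Yes

*every paper* is the matrix object and *at least one programmer* the matrix subject; the two are clausemates.
Clause-internal QR can adjoin the lower DP above the subject, yielding the inverse reading.
The sentence is scopally ambiguous between *at least one programmer* > *every paper* and *every paper* > *at least one programmer*.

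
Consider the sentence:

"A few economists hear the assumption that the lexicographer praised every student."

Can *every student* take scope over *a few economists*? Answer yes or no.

No

*every student* occurs within the complex NP *the assumption that the lexicographer praised every student*.
Noun-complement clauses are scope islands (the Complex NP Constraint): a quantifier inside one cannot scope into the matrix.
*every student* is confined to the island and cannot take scope over *a few economists*.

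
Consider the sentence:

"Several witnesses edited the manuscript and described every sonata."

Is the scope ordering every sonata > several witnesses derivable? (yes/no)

The target quantifier *every sonata* is part of one conjunct of the coordinate structure (*described every sonata*).
QR out of a conjunct would have to apply non-ATB, which the CSC forbids.
The inverse ordering *every sonata* > *several witnesses* is therefore underivable.

No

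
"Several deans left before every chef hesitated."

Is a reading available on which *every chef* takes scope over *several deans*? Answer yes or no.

Structurally, *every chef* is inside the adjunct clause *before every chef hesitated*.
Scope out of an adjunct clause is unavailable: QR respects the adjunct-island constraint.
*every chef* is confined to the island and cannot take scope over *several deans*.

No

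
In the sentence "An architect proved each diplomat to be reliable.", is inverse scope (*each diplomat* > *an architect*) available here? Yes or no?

ECM infinitives lack a CP barrier, so *each diplomat* can QR over the matrix subject *an architect*.
No island intervenes, so both surface and inverse scope are derivable.
Both orderings are possible: *an architect* > *each diplomat* and *each diplomat* > *an architect*.

Yes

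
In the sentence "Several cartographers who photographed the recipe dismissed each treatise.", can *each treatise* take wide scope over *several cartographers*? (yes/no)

The RC *who photographed the recipe* is an island, but *each treatise* is not inside it — it is the matrix object, a clausemate of *several cartographers*.
With no island boundary between them, the object can take inverse scope over the subject via ordinary QR within the clause.
The sentence is scopally ambiguous between *several cartographers* > *each treatise* and *each treatise* > *several cartographers*.

Yes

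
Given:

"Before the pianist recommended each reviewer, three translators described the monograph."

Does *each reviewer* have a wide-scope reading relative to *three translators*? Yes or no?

*each reviewer* sits inside the adjunct clause *before the pianist recommended each reviewer*.
Adjunct clauses are scope islands: a quantifier inside an adjunct cannot raise into the matrix clause.
*each reviewer* is confined to the island and cannot take scope over *three translators*.

No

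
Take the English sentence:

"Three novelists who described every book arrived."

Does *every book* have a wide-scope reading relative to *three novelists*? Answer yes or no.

No

The target quantifier *every book* is part of the relative clause *who described every book*.
Quantifiers inside a relative clause are trapped there; the RC boundary blocks QR.
The inverse ordering *every book* > *three novelists* is therefore underivable.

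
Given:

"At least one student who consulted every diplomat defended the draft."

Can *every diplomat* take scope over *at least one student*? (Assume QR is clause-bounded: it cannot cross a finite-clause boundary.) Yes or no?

No

*every diplomat* occurs within the relative clause *who consulted every diplomat*.
Relative clauses block scope extraction: QR cannot target a position outside the modified NP.
*every diplomat* > *at least one student* would require crossing that boundary, which is illicit.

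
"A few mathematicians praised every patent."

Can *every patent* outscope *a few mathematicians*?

*a few mathematicians* and *every patent* are co-arguments of the matrix verb, with nothing but a clause-internal boundary between them.
Nothing blocks QR of the lower DP to a position above the higher one, so inverse scope is available.
Both orderings are possible: *a few mathematicians* > *every patent* and *every patent* > *a few mathematicians*.

Yes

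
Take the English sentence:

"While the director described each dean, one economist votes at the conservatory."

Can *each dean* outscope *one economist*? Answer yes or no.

No

The DP *each dean* is contained in the adjunct clause *while the director described each dean*.
Adjunct clauses are scope islands: a quantifier inside an adjunct cannot raise into the matrix clause.
*each dean* > *one economist* would require crossing that boundary, which is illicit.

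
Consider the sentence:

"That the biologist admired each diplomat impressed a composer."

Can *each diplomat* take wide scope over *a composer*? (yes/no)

No

The target quantifier *each diplomat* is part of the sentential subject *that the biologist admired each diplomat*.
The subject-island constraint blocks QR out of a clausal subject.
So *each diplomat* cannot raise to a position above *a composer*.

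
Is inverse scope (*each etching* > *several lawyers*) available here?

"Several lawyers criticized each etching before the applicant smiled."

Yes

The adjunct clause does not contain *each etching*, which is the matrix object.
Ordinary QR to a clause-peripheral position gives the wide-scope LF for the lower DP.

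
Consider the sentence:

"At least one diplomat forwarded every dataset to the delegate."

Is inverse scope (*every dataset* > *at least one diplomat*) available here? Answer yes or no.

Both DPs are arguments of the same predicate; there is no clause or island boundary between them.
Clause-internal QR can adjoin the lower DP above the subject, yielding the inverse reading.

Yes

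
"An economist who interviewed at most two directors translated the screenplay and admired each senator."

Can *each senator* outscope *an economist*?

No

*each senator* is embedded in one conjunct of the coordinate structure (*admired each senator*).
Asymmetric QR out of one conjunct violates the Coordinate Structure Constraint.
So the wide-scope reading for *each senator* is blocked.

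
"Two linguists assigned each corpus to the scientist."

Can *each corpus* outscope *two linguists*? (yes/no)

Both DPs are arguments of the same predicate; there is no clause or island boundary between them.
With no island boundary between them, the object can take inverse scope over the subject via ordinary QR within the clause.
The sentence is scopally ambiguous between *two linguists* > *each corpus* and *each corpus* > *two linguists*.

Yes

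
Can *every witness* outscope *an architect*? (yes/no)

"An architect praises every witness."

Yes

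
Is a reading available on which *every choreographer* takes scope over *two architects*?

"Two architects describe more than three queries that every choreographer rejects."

Structurally, *every choreographer* is inside the relative clause *that every choreographer rejects* modifying *more than three queries*.
Quantifiers inside a relative clause are trapped there; the RC boundary blocks QR.
*every choreographer* > *two architects* would require crossing that boundary, which is illicit.

No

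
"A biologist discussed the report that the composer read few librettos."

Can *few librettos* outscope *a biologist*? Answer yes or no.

No

The target quantifier *few librettos* is part of the complex NP *the report that the composer read few librettos*.
Noun-complement clauses are scope islands (the Complex NP Constraint): a quantifier inside one cannot scope into the matrix.
So the wide-scope reading for *few librettos* is blocked.
(Only the surface reading survives: one fixed biologist with respect to all the relevant librettos.)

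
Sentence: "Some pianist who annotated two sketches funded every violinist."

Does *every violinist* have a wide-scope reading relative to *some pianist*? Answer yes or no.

The relative clause *who annotated two sketches* modifies *some pianist*, but *every violinist* is not inside that relative clause — it is an argument of the matrix verb.
Since no island is crossed, the inverse ordering is licensed alongside surface scope.
Both orderings are possible: *some pianist* > *every violinist* and *every violinist* > *some pianist*.

Yes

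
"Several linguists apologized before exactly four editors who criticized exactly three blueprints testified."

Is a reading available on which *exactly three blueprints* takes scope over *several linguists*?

No

The target quantifier *exactly three blueprints* is part of the relative clause *who criticized exactly three blueprints*, which is itself inside the adjunct *before exactly four editors who criticized exactly three blueprints testified*.
Both the relative clause and the enclosing adjunct are scope islands; QR cannot cross either.
So *exactly three blueprints* cannot raise to a position above *several linguists*.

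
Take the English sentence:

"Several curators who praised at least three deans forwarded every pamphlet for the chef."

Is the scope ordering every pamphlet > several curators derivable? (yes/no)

*every pamphlet* is a matrix argument; only *several curators* is modified by the relative clause *who praised at least three deans*, so the RC island is irrelevant to the target quantifier.
Ordinary QR to a clause-peripheral position gives the wide-scope LF for the lower DP.
Both orderings are possible: *several curators* > *every pamphlet* and *every pamphlet* > *several curators*.

Yes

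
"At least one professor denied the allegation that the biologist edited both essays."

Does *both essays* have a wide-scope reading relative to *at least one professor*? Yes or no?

*both essays* sits inside the complex NP *the allegation that the biologist edited both essays*.
Since the clause is the complement of a nominal head, the CNPC blocks scope extraction.
So *both essays* cannot raise to a position above *at least one professor*.
(Only the surface reading survives: one fixed professor with respect to all the relevant essays.)

No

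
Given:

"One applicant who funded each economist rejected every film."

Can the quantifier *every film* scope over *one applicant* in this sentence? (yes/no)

Although the sentence contains a relative clause (*who funded each economist*), *every film* is outside it, in the matrix VP.
QR within a single clause is free, so the lower quantifier may take scope over the higher one.

Yes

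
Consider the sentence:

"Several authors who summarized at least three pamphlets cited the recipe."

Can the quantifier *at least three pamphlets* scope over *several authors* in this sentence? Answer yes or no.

No

*at least three pamphlets* sits inside the relative clause *who summarized at least three pamphlets*.
A relative clause is a scope island — quantifier raising cannot cross its boundary.
*at least three pamphlets* is confined to the island and cannot take scope over *several authors*.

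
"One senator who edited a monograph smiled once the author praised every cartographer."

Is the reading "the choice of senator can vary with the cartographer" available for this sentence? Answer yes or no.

This is the *every cartographer* > *one senator* reading.
Structurally, *every cartographer* is inside the adjunct clause *once the author praised every cartographer*.
Adjuncts are opaque for quantifier raising; a quantifier in an adjunct stays inside it.
So *every cartographer* cannot raise to a position above *one senator*.

No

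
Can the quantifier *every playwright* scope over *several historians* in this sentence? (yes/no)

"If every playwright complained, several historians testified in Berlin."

The DP *every playwright* is contained in the adjunct clause *if every playwright complained*.
Adjunct clauses are scope islands: a quantifier inside an adjunct cannot raise into the matrix clause.
*every playwright* > *several historians* would require crossing that boundary, which is illicit.

No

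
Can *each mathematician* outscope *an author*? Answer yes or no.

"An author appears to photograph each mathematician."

Raising constructions are monoclausal for scope purposes; *each mathematician* is not separated from *an author* by any island.
QR within a single clause is free, so the lower quantifier may take scope over the higher one.
So *each mathematician* > *an author* is among the available readings.

Yes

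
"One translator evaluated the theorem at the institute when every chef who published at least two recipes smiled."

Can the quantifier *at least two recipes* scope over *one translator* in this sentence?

Structurally, *at least two recipes* is inside the relative clause *who published at least two recipes*, which is itself inside the adjunct *when every chef who published at least two recipes smiled*.
The quantifier would have to escape first the RC and then the adjunct — two independent island violations.
*at least two recipes* is confined to the island and cannot take scope over *one translator*.

No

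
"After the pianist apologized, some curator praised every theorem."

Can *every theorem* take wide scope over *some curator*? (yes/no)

Yes

The adjunct island is irrelevant here — *every theorem* and *some curator* are both in the matrix clause.
Since no island is crossed, the inverse ordering is licensed alongside surface scope.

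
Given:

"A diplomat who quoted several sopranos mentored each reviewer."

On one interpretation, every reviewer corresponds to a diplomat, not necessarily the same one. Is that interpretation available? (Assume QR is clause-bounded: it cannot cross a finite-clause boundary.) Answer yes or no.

Yes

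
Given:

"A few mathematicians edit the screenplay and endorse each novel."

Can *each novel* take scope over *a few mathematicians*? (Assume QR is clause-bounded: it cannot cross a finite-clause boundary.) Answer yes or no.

*each novel* occurs within one conjunct of the coordinate structure (*endorse each novel*).
Asymmetric QR out of one conjunct violates the Coordinate Structure Constraint.
So *each novel* cannot raise high enough to outscope *a few mathematicians*; only the surface ordering *a few mathematicians* > *each novel* is available.

No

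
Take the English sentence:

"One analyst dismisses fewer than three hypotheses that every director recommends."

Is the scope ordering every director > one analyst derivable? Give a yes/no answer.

*every director* occurs within the relative clause *that every director recommends* modifying *fewer than three hypotheses*.
Quantifiers inside a relative clause are trapped there; the RC boundary blocks QR.
There is no licit LF on which *every director* c-commands *one analyst*.
(Only the surface reading survives: one fixed analyst with respect to all the relevant directors.)

No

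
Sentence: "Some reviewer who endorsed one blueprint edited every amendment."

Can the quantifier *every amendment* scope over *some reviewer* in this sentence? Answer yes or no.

*every amendment* is a matrix argument; only *some reviewer* is modified by the relative clause *who endorsed one blueprint*, so the RC island is irrelevant to the target quantifier.
Ordinary QR to a clause-peripheral position gives the wide-scope LF for the lower DP.

Yes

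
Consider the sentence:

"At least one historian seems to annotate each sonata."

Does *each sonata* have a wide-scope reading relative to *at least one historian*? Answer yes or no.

*each sonata* is the object of the infinitival complement of a raising predicate; raising infinitives are transparent for QR, so the two DPs are in effect clausemates.
With no island boundary between them, the object can take inverse scope over the subject via ordinary QR within the clause.
So *each sonata* > *at least one historian* is among the available readings.

Yes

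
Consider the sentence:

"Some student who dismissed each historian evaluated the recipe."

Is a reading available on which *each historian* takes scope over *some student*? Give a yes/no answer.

No

*each historian* is embedded in the relative clause *who dismissed each historian*.
Relative clauses are scope islands: a quantifier cannot QR out of a relative clause to take scope in the matrix clause.
The inverse ordering *each historian* > *some student* is therefore underivable.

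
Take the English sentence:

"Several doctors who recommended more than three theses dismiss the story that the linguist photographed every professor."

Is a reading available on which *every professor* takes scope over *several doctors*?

*every professor* occurs within the complex NP *the story that the linguist photographed every professor*.
The Complex NP Constraint bars QR out of the complement clause of a noun.
So *every professor* cannot raise to a position above *several doctors*.

No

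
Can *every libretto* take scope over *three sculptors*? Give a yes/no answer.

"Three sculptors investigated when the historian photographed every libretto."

No

*every libretto* occurs within the embedded question *when the historian photographed every libretto*.
Embedded questions are wh-islands: a quantifier inside an indirect question cannot QR into the matrix clause.
*every libretto* > *three sculptors* would require crossing that boundary, which is illicit.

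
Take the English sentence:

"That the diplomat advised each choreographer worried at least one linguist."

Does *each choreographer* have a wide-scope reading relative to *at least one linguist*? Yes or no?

No

*each choreographer* occurs within the sentential subject *that the diplomat advised each choreographer*.
Sentential subjects are islands: a quantifier inside the subject clause cannot raise over the matrix predicate.
The ordering *each choreographer* > *at least one linguist* is therefore underivable.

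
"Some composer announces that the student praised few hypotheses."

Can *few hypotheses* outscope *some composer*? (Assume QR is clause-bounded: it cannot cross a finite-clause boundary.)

No

*few hypotheses* occurs within the finite complement clause *that the student praised few hypotheses*.
Finite CP is the ceiling for QR here, by assumption.
*few hypotheses* is confined to the island and cannot take scope over *some composer*.
(Only the surface reading survives: one fixed composer with respect to all the relevant hypotheses.)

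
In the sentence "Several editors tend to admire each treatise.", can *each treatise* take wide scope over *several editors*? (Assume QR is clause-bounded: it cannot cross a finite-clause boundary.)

Yes

*each treatise* is inside a raising infinitive, which is transparent to QR (no CP barrier), so it behaves as a matrix argument.
Clause-internal QR can adjoin the lower DP above the subject, yielding the inverse reading.
The sentence is scopally ambiguous between *several editors* > *each treatise* and *each treatise* > *several editors*.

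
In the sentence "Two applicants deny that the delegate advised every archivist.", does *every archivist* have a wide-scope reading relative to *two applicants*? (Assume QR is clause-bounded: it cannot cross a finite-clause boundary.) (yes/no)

*every archivist* is embedded in the finite complement clause *that the delegate advised every archivist*.
Given the clause-boundedness assumption, QR cannot cross the finite CP into the matrix.
So *every archivist* cannot raise high enough to outscope *two applicants*; only the surface ordering *two applicants* > *every archivist* is available.

No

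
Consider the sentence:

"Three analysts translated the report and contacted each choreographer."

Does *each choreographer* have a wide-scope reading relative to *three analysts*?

The DP *each choreographer* is contained in one conjunct of the coordinate structure (*contacted each choreographer*).
Coordinate structures are islands for non-across-the-board movement, QR included.
So the wide-scope reading for *each choreographer* is blocked.

No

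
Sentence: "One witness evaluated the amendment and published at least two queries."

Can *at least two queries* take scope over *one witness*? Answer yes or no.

No

*at least two queries* occurs within one conjunct of the coordinate structure (*published at least two queries*).
QR out of a conjunct would have to apply non-ATB, which the CSC forbids.
The inverse ordering *at least two queries* > *one witness* is therefore underivable.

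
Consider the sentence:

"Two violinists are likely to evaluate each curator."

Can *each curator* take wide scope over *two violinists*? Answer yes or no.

Yes

Infinitival complements of raising predicates do not block QR; *each curator* and *two violinists* are effectively clausemates.
QR within a single clause is free, so the lower quantifier may take scope over the higher one.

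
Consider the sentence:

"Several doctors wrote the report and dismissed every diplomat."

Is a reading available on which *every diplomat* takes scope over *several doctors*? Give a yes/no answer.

The DP *every diplomat* is contained in one conjunct of the coordinate structure (*dismissed every diplomat*).
The Coordinate Structure Constraint blocks movement (including QR) out of a single conjunct.
So the wide-scope reading for *every diplomat* is blocked.

No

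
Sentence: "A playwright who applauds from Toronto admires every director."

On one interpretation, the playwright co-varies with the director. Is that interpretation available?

The described interpretation is the *every director* > *a playwright* scoping.
Although the sentence contains a relative clause (*who applauds from Toronto*), *every director* is outside it, in the matrix VP.
Nothing blocks QR of the lower DP to a position above the higher one, so inverse scope is available.

Yes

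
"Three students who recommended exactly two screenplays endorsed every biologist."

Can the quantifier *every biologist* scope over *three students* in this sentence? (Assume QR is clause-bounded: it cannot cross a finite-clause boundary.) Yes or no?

The relative clause *who recommended exactly two screenplays* modifies *three students*, but *every biologist* is not inside that relative clause — it is an argument of the matrix verb.
No island intervenes, so both surface and inverse scope are derivable.

Yes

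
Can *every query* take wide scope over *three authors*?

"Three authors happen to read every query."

The matrix predicate is a raising verb, whose infinitival complement is not a scope island — *every query* can QR into the matrix clause.
Ordinary QR to a clause-peripheral position gives the wide-scope LF for the lower DP.

Yes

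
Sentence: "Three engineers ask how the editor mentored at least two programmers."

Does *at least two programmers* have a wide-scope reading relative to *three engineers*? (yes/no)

No

Structurally, *at least two programmers* is inside the embedded question *how the editor mentored at least two programmers*.
Embedded wh-clauses are opaque for QR, so the quantifier stays inside the question.
*at least two programmers* > *three engineers* would require crossing that boundary, which is illicit.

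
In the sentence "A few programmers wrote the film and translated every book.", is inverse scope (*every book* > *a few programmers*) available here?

No

*every book* is embedded in one conjunct of the coordinate structure (*translated every book*).
The Coordinate Structure Constraint blocks movement (including QR) out of a single conjunct.
So the wide-scope reading for *every book* is blocked.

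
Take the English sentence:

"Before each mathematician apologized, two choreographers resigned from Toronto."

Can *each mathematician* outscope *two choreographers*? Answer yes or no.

No

*each mathematician* is embedded in the adjunct clause *before each mathematician apologized*.
Since the clause is an adjunct (not a complement), the Adjunct Condition blocks QR across its edge.
*each mathematician* is confined to the island and cannot take scope over *two choreographers*.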